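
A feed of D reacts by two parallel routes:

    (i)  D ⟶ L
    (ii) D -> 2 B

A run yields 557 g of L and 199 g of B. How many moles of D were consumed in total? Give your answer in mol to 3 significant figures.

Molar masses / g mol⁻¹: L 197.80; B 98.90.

3.82 mol

n(L) = 557 / 197.80 = 2.816 mol
n(B) = 199 / 98.90 = 2.012 mol
n(D) via (i) = (1/1)×2.816 = 2.816 mol
n(D) via (ii) = (1/2)×2.012 = 1.006 mol
total n(D) = 2.816 + 1.006 = 3.822 mol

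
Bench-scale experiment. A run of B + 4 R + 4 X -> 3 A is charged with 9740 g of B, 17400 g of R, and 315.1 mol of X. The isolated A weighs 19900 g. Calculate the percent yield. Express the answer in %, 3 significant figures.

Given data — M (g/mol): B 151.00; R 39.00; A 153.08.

67.2 %

n(B) = 9740 / 151.00 = 64.50 mol
n(R) = 17400 / 39.00 = 446.2 mol
n(X) = 315.1 mol
n/ν → B: 64.50, R: 111.6, X: 78.78; B is limiting.
theoretical n(A) = (3/1) × 64.50 = 193.5 mol → 29620 g
% yield = 19900 / 29620 × 100 = 67.18 %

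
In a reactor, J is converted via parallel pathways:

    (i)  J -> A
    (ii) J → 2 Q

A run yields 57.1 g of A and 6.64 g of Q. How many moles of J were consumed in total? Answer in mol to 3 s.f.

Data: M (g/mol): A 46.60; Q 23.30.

1.37 mol

n(A) = 57.1 / 46.60 = 1.225 mol
n(Q) = 6.64 / 23.30 = 0.2850 mol
n(J) via (i) = (1/1)×1.225 = 1.225 mol
n(J) via (ii) = (1/2)×0.2850 = 0.1425 mol
total n(J) = 1.225 + 0.1425 = 1.368 mol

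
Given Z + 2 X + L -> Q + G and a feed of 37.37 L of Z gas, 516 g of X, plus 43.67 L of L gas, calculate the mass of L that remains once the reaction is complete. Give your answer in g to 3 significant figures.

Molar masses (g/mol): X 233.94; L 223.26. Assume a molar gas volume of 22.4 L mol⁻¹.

n(Z) = 37.37 / 22.4 = 1.668 mol
n(X) = 516.0 / 233.94 = 2.206 mol
n(L) = 43.67 / 22.4 = 1.950 mol
n/ν → Z: 1.668, X: 1.103, L: 1.950; X is limiting.
L consumed = (1/2) × 2.206 = 1.103 mol
L remaining = 1.950 − 1.103 = 0.8470 mol
mass = 0.8470 × 223.26 = 189.1 g

189 g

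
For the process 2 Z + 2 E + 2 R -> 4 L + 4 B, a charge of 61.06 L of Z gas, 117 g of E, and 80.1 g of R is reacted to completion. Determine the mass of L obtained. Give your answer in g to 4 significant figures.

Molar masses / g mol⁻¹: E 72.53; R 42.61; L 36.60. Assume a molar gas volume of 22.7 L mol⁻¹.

n(Z) = 61.06 / 22.7 = 2.690 mol
n(E) = 117.0 / 72.53 = 1.613 mol
n(R) = 80.10 / 42.61 = 1.880 mol
n/ν for Z = 2.690/2 = 1.345
n/ν for E = 1.613/2 = 0.8065
n/ν for R = 1.880/2 = 0.9400
Smallest n/ν is E → limiting reagent.
n(L) = (4/2) × 1.613 = 3.226 mol
mass = 3.226 × 36.60 = 118.1 g

118.1 g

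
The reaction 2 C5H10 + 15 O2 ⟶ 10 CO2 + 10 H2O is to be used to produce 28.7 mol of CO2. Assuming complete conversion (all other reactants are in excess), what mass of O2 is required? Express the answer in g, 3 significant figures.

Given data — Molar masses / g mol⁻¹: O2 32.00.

1380 g

n(CO2) = 28.70 mol
n(O2) = (15/10) × 28.70 = 43.05 mol
mass = 43.05 × 32.00 = 1378 g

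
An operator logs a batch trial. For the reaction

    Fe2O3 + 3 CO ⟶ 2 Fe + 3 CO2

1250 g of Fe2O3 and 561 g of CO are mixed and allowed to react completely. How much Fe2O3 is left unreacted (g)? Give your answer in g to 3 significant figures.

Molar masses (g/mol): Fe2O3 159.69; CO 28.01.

184 g

n(Fe2O3) = 1250 / 159.69 = 7.828 mol
n(CO) = 561.0 / 28.01 = 20.03 mol
n/ν for Fe2O3 = 7.828/1 = 7.828
n/ν for CO = 20.03/3 = 6.677
Smallest n/ν is CO → limiting reagent.
Fe2O3 consumed = (1/3) × 20.03 = 6.677 mol
Fe2O3 remaining = 7.828 − 6.677 = 1.151 mol
mass = 1.151 × 159.69 = 183.8 g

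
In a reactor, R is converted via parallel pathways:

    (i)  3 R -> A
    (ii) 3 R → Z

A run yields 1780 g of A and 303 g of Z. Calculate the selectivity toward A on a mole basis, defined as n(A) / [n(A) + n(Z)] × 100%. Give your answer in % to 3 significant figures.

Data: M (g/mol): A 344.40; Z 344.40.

85.5 %

n(A) = 1780 / 344.40 = 5.168 mol
n(Z) = 303 / 344.40 = 0.8798 mol
selectivity = 5.168/(5.168+0.8798) × 100 = 85.45 %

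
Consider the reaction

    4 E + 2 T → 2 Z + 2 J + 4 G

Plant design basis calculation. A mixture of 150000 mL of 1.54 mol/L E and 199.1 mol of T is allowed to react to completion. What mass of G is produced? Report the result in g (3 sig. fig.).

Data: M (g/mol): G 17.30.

4000 g

n(E) = 1.54 × 150000/1000 = 231.0 mol
n(T) = 199.1 mol
n/ν for E = 231.0/4 = 57.75
n/ν for T = 199.1/2 = 99.55
Smallest n/ν is E → limiting reagent.
n(G) = (4/4) × 231.0 = 231.0 mol
mass = 231.0 × 17.30 = 3996 g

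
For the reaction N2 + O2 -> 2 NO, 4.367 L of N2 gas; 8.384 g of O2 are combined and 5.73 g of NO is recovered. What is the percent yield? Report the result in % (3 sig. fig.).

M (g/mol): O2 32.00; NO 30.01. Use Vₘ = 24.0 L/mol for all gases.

52.5 %

n(N2) = 4.367 / 24.0 = 0.1820 mol
n(O2) = 8.384 / 32.00 = 0.2620 mol
n/ν for N2 = 0.1820/1 = 0.1820
n/ν for O2 = 0.2620/1 = 0.2620
Smallest n/ν is N2 → limiting reagent.
theoretical n(NO) = (2/1) × 0.1820 = 0.3640 mol → 10.92 g
% yield = 5.73 / 10.92 × 100 = 52.47 %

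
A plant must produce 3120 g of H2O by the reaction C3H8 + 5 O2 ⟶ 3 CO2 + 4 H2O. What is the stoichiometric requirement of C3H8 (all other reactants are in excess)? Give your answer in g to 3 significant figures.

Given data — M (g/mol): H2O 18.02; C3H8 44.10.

n(H2O) = 3120 / 18.02 = 173.1 mol
n(C3H8) = (1/4) × 173.1 = 43.28 mol
mass = 43.28 × 44.10 = 1909 g

1910 g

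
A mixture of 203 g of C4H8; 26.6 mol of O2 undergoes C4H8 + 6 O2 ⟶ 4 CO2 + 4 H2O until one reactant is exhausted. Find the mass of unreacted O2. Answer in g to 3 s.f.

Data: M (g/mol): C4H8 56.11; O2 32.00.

157 g

n(C4H8) = 203.0 / 56.11 = 3.618 mol
n(O2) = 26.60 mol
n/ν for C4H8 = 3.618/1 = 3.618
n/ν for O2 = 26.60/6 = 4.433
Smallest n/ν is C4H8 → limiting reagent.
O2 consumed = (6/1) × 3.618 = 21.71 mol
O2 remaining = 26.60 − 21.71 = 4.890 mol
mass = 4.890 × 32.00 = 156.5 g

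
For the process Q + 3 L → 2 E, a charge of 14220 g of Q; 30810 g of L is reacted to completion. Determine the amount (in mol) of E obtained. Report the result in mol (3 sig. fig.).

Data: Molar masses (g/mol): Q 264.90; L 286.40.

71.7 mol

n(Q) = 14220 / 264.90 = 53.68 mol
n(L) = 30810 / 286.40 = 107.6 mol
n/ν for Q = 53.68/1 = 53.68
n/ν for L = 107.6/3 = 35.87
Smallest n/ν is L → limiting reagent.
n(E) = (2/3) × 107.6 = 71.73 mol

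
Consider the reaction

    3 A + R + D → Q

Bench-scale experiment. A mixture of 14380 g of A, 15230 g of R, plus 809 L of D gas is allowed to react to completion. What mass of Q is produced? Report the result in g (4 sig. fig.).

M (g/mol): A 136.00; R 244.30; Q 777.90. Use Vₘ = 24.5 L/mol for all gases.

n(A) = 14380 / 136.00 = 105.7 mol
n(R) = 15230 / 244.30 = 62.34 mol
n(D) = 809.0 / 24.5 = 33.02 mol
n/ν → A: 35.23, R: 62.34, D: 33.02; D is limiting.
n(Q) = (1/1) × 33.02 = 33.02 mol
mass = 33.02 × 777.90 = 25690 g

25690 g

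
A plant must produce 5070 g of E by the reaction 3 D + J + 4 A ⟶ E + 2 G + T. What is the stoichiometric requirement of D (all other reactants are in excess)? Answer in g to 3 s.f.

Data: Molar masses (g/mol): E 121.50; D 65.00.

8140 g

n(E) = 5070 / 121.50 = 41.73 mol
n(D) = (3/1) × 41.73 = 125.2 mol
mass = 125.2 × 65.00 = 8138 g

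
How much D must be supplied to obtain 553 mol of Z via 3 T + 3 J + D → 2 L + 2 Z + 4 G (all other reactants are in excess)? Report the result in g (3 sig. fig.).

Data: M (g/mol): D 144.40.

39900 g

n(Z) = 553.0 mol
n(D) = (1/2) × 553.0 = 276.5 mol
mass = 276.5 × 144.40 = 39930 g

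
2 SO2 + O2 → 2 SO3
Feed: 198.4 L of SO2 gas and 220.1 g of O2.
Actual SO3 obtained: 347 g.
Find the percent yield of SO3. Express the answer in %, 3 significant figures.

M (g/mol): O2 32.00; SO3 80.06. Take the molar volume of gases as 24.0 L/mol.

n(SO2) = 198.4 / 24.0 = 8.267 mol
n(O2) = 220.1 / 32.00 = 6.878 mol
n/ν → SO2: 4.134, O2: 6.878; SO2 is limiting.
theoretical n(SO3) = (2/2) × 8.267 = 8.267 mol → 661.9 g
% yield = 347 / 661.9 × 100 = 52.42 %

52.4 %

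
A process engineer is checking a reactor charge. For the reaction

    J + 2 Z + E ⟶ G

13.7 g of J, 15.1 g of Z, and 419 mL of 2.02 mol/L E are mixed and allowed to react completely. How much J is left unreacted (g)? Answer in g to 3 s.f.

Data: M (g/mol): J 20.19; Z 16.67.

n(J) = 13.70 / 20.19 = 0.6786 mol
n(Z) = 15.10 / 16.67 = 0.9058 mol
n(E) = 2.02 × 419.0/1000 = 0.8464 mol
n/ν for J = 0.6786/1 = 0.6786
n/ν for Z = 0.9058/2 = 0.4529
n/ν for E = 0.8464/1 = 0.8464
Smallest n/ν is Z → limiting reagent.
J consumed = (1/2) × 0.9058 = 0.4529 mol
J remaining = 0.6786 − 0.4529 = 0.2257 mol
mass = 0.2257 × 20.19 = 4.557 g

4.56 g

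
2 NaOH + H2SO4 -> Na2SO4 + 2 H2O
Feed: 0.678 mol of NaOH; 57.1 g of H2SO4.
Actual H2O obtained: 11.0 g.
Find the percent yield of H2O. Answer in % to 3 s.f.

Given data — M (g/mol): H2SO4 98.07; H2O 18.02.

n(NaOH) = 0.6780 mol
n(H2SO4) = 57.10 / 98.07 = 0.5822 mol
n/ν → NaOH: 0.3390, H2SO4: 0.5822; NaOH is limiting.
theoretical n(H2O) = (2/2) × 0.6780 = 0.6780 mol → 12.22 g
% yield = 11.0 / 12.22 × 100 = 90.02 %

90.0 %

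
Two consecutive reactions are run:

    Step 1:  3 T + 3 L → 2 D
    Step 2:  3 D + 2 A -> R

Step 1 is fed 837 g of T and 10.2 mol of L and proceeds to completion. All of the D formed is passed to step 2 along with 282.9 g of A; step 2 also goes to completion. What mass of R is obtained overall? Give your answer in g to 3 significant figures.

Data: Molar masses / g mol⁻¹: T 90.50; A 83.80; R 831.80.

Step 1:
n(T) = 837.0 / 90.50 = 9.249 mol
n(L) = 10.20 mol
n/ν for T = 9.249/3 = 3.083
n/ν for L = 10.20/3 = 3.400
Smallest n/ν is T → limiting reagent.
n(D) produced = (2/3) × 9.249 = 6.166 mol
Step 2:
n(D) available = 6.166 mol
n(A) = 282.9 / 83.80 = 3.376 mol
n/ν for D = 6.166/3 = 2.055
n/ν for A = 3.376/2 = 1.688
Smallest n/ν is A → limiting reagent.
n(R) = (1/2) × 3.376 = 1.688 mol
mass = 1.688 × 831.80 = 1404 g

1400 g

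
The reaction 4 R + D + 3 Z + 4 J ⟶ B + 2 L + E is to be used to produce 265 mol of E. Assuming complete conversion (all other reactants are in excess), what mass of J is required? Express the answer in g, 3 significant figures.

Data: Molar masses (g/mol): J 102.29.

108000 g

n(E) = 265.0 mol
n(J) = (4/1) × 265.0 = 1060 mol
mass = 1060 × 102.29 = 108400 g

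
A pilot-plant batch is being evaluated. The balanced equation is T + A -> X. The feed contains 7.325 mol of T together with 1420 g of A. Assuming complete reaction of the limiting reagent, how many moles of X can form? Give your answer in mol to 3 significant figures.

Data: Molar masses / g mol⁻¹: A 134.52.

7.33 mol

n(T) = 7.325 mol
n(A) = 1420 / 134.52 = 10.56 mol
n/ν for T = 7.325/1 = 7.325
n/ν for A = 10.56/1 = 10.56
Smallest n/ν is T → limiting reagent.
n(X) = (1/1) × 7.325 = 7.325 mol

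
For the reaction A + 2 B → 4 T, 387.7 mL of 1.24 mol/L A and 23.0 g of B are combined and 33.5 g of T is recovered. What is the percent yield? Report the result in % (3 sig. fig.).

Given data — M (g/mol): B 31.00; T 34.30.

n(A) = 1.24 × 387.7/1000 = 0.4807 mol
n(B) = 23.00 / 31.00 = 0.7419 mol
n/ν for A = 0.4807/1 = 0.4807
n/ν for B = 0.7419/2 = 0.3710
Smallest n/ν is B → limiting reagent.
theoretical n(T) = (4/2) × 0.7419 = 1.484 mol → 50.90 g
% yield = 33.5 / 50.90 × 100 = 65.82 %

65.8 %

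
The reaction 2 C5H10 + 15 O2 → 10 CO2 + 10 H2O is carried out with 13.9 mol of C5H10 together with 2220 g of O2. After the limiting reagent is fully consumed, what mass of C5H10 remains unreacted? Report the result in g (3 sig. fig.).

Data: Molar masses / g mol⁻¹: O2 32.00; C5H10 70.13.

n(C5H10) = 13.90 mol
n(O2) = 2220 / 32.00 = 69.38 mol
n/ν for C5H10 = 13.90/2 = 6.950
n/ν for O2 = 69.38/15 = 4.625
Smallest n/ν is O2 → limiting reagent.
C5H10 consumed = (2/15) × 69.38 = 9.251 mol
C5H10 remaining = 13.90 − 9.251 = 4.649 mol
mass = 4.649 × 70.13 = 326.0 g

326 g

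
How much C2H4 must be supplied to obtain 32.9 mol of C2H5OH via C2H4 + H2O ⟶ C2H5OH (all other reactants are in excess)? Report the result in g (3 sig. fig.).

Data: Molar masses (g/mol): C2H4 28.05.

923 g

n(C2H5OH) = 32.90 mol
n(C2H4) = (1/1) × 32.90 = 32.90 mol
mass = 32.90 × 28.05 = 922.8 g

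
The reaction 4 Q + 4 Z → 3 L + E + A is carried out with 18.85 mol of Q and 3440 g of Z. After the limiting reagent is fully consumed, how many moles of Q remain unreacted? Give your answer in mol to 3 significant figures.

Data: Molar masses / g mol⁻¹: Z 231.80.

4.01 mol

n(Q) = 18.85 mol
n(Z) = 3440 / 231.80 = 14.84 mol
n/ν for Q = 18.85/4 = 4.713
n/ν for Z = 14.84/4 = 3.710
Smallest n/ν is Z → limiting reagent.
Q consumed = (4/4) × 14.84 = 14.84 mol
Q remaining = 18.85 − 14.84 = 4.010 mol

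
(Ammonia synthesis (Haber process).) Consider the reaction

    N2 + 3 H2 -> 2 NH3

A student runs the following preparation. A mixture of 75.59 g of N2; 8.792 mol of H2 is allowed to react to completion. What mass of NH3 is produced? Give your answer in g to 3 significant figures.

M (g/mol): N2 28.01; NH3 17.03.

n(N2) = 75.59 / 28.01 = 2.699 mol
n(H2) = 8.792 mol
n/ν → N2: 2.699, H2: 2.931; N2 is limiting.
n(NH3) = (2/1) × 2.699 = 5.398 mol
mass = 5.398 × 17.03 = 91.93 g

91.9 g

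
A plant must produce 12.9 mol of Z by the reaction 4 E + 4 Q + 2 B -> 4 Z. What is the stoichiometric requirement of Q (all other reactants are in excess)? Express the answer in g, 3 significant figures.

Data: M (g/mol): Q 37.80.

488 g

n(Z) = 12.90 mol
n(Q) = (4/4) × 12.90 = 12.90 mol
mass = 12.90 × 37.80 = 487.6 g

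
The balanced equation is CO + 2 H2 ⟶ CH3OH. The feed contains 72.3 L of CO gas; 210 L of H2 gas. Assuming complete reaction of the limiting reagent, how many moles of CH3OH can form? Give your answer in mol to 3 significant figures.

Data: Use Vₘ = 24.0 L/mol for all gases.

n(CO) = 72.30 / 24.0 = 3.013 mol
n(H2) = 210.0 / 24.0 = 8.750 mol
n/ν → CO: 3.013, H2: 4.375; CO is limiting.
n(CH3OH) = (1/1) × 3.013 = 3.013 mol

3.01 mol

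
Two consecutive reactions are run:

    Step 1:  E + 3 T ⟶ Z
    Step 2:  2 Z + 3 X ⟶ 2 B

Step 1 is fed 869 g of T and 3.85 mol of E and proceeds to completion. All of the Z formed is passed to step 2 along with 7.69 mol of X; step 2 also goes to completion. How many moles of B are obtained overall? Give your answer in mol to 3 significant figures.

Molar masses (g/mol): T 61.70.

Step 1:
n(T) = 869.0 / 61.70 = 14.08 mol
n(E) = 3.850 mol
n/ν for T = 14.08/3 = 4.693
n/ν for E = 3.850/1 = 3.850
Smallest n/ν is E → limiting reagent.
n(Z) produced = (1/1) × 3.850 = 3.850 mol
Step 2:
n(Z) available = 3.850 mol
n(X) = 7.690 mol
n/ν for Z = 3.850/2 = 1.925
n/ν for X = 7.690/3 = 2.563
Smallest n/ν is Z → limiting reagent.
n(B) = (2/2) × 3.850 = 3.850 mol

3.85 mol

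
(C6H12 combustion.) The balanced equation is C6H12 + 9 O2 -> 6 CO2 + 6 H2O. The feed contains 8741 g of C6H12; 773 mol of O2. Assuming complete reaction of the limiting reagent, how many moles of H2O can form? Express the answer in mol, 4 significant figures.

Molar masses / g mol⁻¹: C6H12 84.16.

515.3 mol

n(C6H12) = 8741 / 84.16 = 103.9 mol
n(O2) = 773.0 mol
n/ν for C6H12 = 103.9/1 = 103.9
n/ν for O2 = 773.0/9 = 85.89
Smallest n/ν is O2 → limiting reagent.
n(H2O) = (6/9) × 773.0 = 515.3 mol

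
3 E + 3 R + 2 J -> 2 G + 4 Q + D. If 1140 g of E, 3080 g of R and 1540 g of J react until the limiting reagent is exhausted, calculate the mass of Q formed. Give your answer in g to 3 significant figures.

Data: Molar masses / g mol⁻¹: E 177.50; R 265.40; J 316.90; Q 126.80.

1090 g

n(E) = 1140 / 177.50 = 6.423 mol
n(R) = 3080 / 265.40 = 11.61 mol
n(J) = 1540 / 316.90 = 4.860 mol
n/ν for E = 6.423/3 = 2.141
n/ν for R = 11.61/3 = 3.870
n/ν for J = 4.860/2 = 2.430
Smallest n/ν is E → limiting reagent.
n(Q) = (4/3) × 6.423 = 8.564 mol
mass = 8.564 × 126.80 = 1086 g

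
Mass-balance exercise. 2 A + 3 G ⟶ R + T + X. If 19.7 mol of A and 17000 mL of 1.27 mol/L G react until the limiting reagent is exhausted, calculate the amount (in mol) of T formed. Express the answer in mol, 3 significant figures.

7.20 mol

n(A) = 19.70 mol
n(G) = 1.27 × 17000/1000 = 21.59 mol
n/ν for A = 19.70/2 = 9.850
n/ν for G = 21.59/3 = 7.197
Smallest n/ν is G → limiting reagent.
n(T) = (1/3) × 21.59 = 7.197 mol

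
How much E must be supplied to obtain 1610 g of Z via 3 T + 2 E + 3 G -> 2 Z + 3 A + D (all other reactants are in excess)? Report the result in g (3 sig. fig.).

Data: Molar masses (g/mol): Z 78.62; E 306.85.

n(Z) = 1610 / 78.62 = 20.48 mol
n(E) = (2/2) × 20.48 = 20.48 mol
mass = 20.48 × 306.85 = 6284 g

6280 g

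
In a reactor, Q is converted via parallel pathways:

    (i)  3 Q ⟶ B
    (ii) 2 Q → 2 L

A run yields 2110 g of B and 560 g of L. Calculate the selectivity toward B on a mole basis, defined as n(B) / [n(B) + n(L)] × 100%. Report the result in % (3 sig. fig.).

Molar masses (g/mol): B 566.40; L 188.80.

n(B) = 2110 / 566.40 = 3.725 mol
n(L) = 560 / 188.80 = 2.966 mol
selectivity = 3.725/(3.725+2.966) × 100 = 55.67 %

55.7 %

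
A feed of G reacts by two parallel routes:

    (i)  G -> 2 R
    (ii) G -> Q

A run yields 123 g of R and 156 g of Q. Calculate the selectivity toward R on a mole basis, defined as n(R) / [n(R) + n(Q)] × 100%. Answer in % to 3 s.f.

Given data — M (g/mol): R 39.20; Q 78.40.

61.2 %

n(R) = 123 / 39.20 = 3.138 mol
n(Q) = 156 / 78.40 = 1.990 mol
selectivity = 3.138/(3.138+1.990) × 100 = 61.19 %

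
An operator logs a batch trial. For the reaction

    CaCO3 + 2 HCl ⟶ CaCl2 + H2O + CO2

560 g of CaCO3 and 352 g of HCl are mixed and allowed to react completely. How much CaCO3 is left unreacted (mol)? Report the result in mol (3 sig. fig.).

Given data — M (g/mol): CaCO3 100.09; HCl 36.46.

n(CaCO3) = 560.0 / 100.09 = 5.595 mol
n(HCl) = 352.0 / 36.46 = 9.654 mol
n/ν → CaCO3: 5.595, HCl: 4.827; HCl is limiting.
CaCO3 consumed = (1/2) × 9.654 = 4.827 mol
CaCO3 remaining = 5.595 − 4.827 = 0.7680 mol

0.768 mol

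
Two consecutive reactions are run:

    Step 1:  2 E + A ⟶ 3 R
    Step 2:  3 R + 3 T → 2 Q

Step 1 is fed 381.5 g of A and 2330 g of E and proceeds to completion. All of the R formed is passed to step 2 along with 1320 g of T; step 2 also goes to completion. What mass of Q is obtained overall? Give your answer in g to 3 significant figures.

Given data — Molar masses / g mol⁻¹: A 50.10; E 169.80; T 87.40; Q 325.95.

3280 g

Step 1:
n(A) = 381.5 / 50.10 = 7.615 mol
n(E) = 2330 / 169.80 = 13.72 mol
n/ν for A = 7.615/1 = 7.615
n/ν for E = 13.72/2 = 6.860
Smallest n/ν is E → limiting reagent.
n(R) produced = (3/2) × 13.72 = 20.58 mol
Step 2:
n(R) available = 20.58 mol
n(T) = 1320 / 87.40 = 15.10 mol
n/ν for R = 20.58/3 = 6.860
n/ν for T = 15.10/3 = 5.033
Smallest n/ν is T → limiting reagent.
n(Q) = (2/3) × 15.10 = 10.07 mol
mass = 10.07 × 325.95 = 3282 g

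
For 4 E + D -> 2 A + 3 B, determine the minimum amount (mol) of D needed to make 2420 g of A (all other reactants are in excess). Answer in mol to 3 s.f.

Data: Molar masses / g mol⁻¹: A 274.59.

n(A) = 2420 / 274.59 = 8.813 mol
n(D) = (1/2) × 8.813 = 4.407 mol

4.41 mol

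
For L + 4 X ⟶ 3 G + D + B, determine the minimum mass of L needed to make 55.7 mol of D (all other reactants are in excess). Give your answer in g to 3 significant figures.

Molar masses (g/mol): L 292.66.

16300 g

n(D) = 55.70 mol
n(L) = (1/1) × 55.70 = 55.70 mol
mass = 55.70 × 292.66 = 16300 g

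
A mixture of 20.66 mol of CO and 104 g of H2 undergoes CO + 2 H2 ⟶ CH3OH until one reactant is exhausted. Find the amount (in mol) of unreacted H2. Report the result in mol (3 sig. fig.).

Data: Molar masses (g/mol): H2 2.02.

n(CO) = 20.66 mol
n(H2) = 104.0 / 2.02 = 51.49 mol
n/ν → CO: 20.66, H2: 25.75; CO is limiting.
H2 consumed = (2/1) × 20.66 = 41.32 mol
H2 remaining = 51.49 − 41.32 = 10.17 mol

10.2 mol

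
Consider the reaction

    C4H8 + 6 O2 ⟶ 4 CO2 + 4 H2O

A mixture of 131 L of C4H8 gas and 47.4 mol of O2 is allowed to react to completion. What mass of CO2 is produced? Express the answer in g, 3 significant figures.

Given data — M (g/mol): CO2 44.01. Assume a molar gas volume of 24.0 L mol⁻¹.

961 g

n(C4H8) = 131.0 / 24.0 = 5.458 mol
n(O2) = 47.40 mol
n/ν for C4H8 = 5.458/1 = 5.458
n/ν for O2 = 47.40/6 = 7.900
Smallest n/ν is C4H8 → limiting reagent.
n(CO2) = (4/1) × 5.458 = 21.83 mol
mass = 21.83 × 44.01 = 960.7 g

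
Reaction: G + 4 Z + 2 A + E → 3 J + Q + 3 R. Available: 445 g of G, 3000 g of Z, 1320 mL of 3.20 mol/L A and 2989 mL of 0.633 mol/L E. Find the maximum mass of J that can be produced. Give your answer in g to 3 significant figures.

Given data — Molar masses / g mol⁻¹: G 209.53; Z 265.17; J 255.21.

1450 g

n(G) = 445.0 / 209.53 = 2.124 mol
n(Z) = 3000 / 265.17 = 11.31 mol
n(A) = 3.20 × 1320/1000 = 4.224 mol
n(E) = 0.633 × 2989/1000 = 1.892 mol
n/ν → G: 2.124, Z: 2.828, A: 2.112, E: 1.892; E is limiting.
n(J) = (3/1) × 1.892 = 5.676 mol
mass = 5.676 × 255.21 = 1449 g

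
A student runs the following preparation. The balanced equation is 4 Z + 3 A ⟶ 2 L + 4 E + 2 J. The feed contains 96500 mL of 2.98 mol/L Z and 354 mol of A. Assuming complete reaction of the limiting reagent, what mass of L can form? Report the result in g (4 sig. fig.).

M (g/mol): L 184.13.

26480 g

n(Z) = 2.98 × 96500/1000 = 287.6 mol
n(A) = 354.0 mol
n/ν for Z = 287.6/4 = 71.90
n/ν for A = 354.0/3 = 118.0
Smallest n/ν is Z → limiting reagent.
n(L) = (2/4) × 287.6 = 143.8 mol
mass = 143.8 × 184.13 = 26480 g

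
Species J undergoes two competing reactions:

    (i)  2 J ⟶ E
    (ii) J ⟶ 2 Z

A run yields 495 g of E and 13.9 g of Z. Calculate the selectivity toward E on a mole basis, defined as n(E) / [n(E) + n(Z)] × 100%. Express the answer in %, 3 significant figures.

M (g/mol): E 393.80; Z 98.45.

89.9 %

n(E) = 495 / 393.80 = 1.257 mol
n(Z) = 13.9 / 98.45 = 0.1412 mol
selectivity = 1.257/(1.257+0.1412) × 100 = 89.90 %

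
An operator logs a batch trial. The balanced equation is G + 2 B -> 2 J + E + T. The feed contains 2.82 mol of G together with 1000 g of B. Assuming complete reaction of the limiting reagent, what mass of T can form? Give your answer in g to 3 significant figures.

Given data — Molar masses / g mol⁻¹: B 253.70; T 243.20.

479 g

n(G) = 2.820 mol
n(B) = 1000 / 253.70 = 3.942 mol
n/ν for G = 2.820/1 = 2.820
n/ν for B = 3.942/2 = 1.971
Smallest n/ν is B → limiting reagent.
n(T) = (1/2) × 3.942 = 1.971 mol
mass = 1.971 × 243.20 = 479.3 g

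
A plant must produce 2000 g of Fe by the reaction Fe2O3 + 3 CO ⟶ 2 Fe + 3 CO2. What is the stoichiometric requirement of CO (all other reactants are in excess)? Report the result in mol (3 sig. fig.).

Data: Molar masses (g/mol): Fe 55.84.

53.7 mol

n(Fe) = 2000 / 55.84 = 35.82 mol
n(CO) = (3/2) × 35.82 = 53.73 mol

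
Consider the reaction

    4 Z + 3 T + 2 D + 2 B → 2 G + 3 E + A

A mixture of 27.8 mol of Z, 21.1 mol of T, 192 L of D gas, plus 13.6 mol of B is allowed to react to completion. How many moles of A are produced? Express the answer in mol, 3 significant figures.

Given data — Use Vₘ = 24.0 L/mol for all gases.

4.00 mol

n(Z) = 27.80 mol
n(T) = 21.10 mol
n(D) = 192.0 / 24.0 = 8.000 mol
n(B) = 13.60 mol
n/ν for Z = 27.80/4 = 6.950
n/ν for T = 21.10/3 = 7.033
n/ν for D = 8.000/2 = 4.000
n/ν for B = 13.60/2 = 6.800
Smallest n/ν is D → limiting reagent.
n(A) = (1/2) × 8.000 = 4.000 mol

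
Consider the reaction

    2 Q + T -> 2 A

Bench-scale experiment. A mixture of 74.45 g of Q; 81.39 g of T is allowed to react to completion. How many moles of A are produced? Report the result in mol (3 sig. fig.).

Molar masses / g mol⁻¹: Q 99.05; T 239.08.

0.681 mol

n(Q) = 74.45 / 99.05 = 0.7516 mol
n(T) = 81.39 / 239.08 = 0.3404 mol
n/ν → Q: 0.3758, T: 0.3404; T is limiting.
n(A) = (2/1) × 0.3404 = 0.6808 mol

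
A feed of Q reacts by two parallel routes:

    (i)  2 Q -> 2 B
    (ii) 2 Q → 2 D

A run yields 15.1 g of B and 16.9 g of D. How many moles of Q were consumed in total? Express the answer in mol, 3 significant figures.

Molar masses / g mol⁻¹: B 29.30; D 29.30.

n(B) = 15.1 / 29.30 = 0.5154 mol
n(D) = 16.9 / 29.30 = 0.5768 mol
n(Q) via (i) = (2/2)×0.5154 = 0.5154 mol
n(Q) via (ii) = (2/2)×0.5768 = 0.5768 mol
total n(Q) = 0.5154 + 0.5768 = 1.092 mol

1.09 mol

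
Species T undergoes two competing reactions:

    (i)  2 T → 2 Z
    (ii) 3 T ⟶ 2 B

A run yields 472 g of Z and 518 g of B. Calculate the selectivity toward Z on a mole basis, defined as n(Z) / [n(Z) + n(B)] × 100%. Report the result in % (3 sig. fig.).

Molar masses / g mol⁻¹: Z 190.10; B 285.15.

n(Z) = 472 / 190.10 = 2.483 mol
n(B) = 518 / 285.15 = 1.817 mol
selectivity = 2.483/(2.483+1.817) × 100 = 57.74 %

57.7 %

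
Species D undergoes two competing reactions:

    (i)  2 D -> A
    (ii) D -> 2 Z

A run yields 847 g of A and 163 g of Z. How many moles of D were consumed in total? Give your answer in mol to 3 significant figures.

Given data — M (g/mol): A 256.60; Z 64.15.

n(A) = 847 / 256.60 = 3.301 mol
n(Z) = 163 / 64.15 = 2.541 mol
n(D) via (i) = (2/1)×3.301 = 6.602 mol
n(D) via (ii) = (1/2)×2.541 = 1.271 mol
total n(D) = 6.602 + 1.271 = 7.873 mol

7.87 mol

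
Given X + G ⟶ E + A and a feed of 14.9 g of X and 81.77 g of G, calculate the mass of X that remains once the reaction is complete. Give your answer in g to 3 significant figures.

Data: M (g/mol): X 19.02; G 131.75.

3.10 g

n(X) = 14.90 / 19.02 = 0.7834 mol
n(G) = 81.77 / 131.75 = 0.6206 mol
n/ν for X = 0.7834/1 = 0.7834
n/ν for G = 0.6206/1 = 0.6206
Smallest n/ν is G → limiting reagent.
X consumed = (1/1) × 0.6206 = 0.6206 mol
X remaining = 0.7834 − 0.6206 = 0.1628 mol
mass = 0.1628 × 19.02 = 3.096 g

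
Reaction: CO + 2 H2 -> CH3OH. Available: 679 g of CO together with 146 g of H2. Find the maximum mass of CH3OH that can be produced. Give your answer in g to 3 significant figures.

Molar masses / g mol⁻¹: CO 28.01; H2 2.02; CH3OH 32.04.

777 g

n(CO) = 679.0 / 28.01 = 24.24 mol
n(H2) = 146.0 / 2.02 = 72.28 mol
n/ν for CO = 24.24/1 = 24.24
n/ν for H2 = 72.28/2 = 36.14
Smallest n/ν is CO → limiting reagent.
n(CH3OH) = (1/1) × 24.24 = 24.24 mol
mass = 24.24 × 32.04 = 776.6 g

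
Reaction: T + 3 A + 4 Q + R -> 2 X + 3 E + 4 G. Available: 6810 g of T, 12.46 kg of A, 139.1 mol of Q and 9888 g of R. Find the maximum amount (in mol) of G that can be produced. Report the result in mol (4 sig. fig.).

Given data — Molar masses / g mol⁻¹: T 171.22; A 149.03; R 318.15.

n(T) = 6810 / 171.22 = 39.77 mol
n(A) = 12.46×1000 / 149.03 = 83.61 mol
n(Q) = 139.1 mol
n(R) = 9888 / 318.15 = 31.08 mol
n/ν for T = 39.77/1 = 39.77
n/ν for A = 83.61/3 = 27.87
n/ν for Q = 139.1/4 = 34.78
n/ν for R = 31.08/1 = 31.08
Smallest n/ν is A → limiting reagent.
n(G) = (4/3) × 83.61 = 111.5 mol

111.5 mol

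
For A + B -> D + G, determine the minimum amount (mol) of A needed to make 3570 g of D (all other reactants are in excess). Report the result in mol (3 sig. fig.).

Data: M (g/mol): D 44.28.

80.6 mol

n(D) = 3570 / 44.28 = 80.62 mol
n(A) = (1/1) × 80.62 = 80.62 mol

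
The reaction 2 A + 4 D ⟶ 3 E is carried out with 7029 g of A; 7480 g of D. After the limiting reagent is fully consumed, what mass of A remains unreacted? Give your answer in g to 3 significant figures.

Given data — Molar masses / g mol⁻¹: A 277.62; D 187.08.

n(A) = 7029 / 277.62 = 25.32 mol
n(D) = 7480 / 187.08 = 39.98 mol
n/ν for A = 25.32/2 = 12.66
n/ν for D = 39.98/4 = 9.995
Smallest n/ν is D → limiting reagent.
A consumed = (2/4) × 39.98 = 19.99 mol
A remaining = 25.32 − 19.99 = 5.330 mol
mass = 5.330 × 277.62 = 1480 g

1480 g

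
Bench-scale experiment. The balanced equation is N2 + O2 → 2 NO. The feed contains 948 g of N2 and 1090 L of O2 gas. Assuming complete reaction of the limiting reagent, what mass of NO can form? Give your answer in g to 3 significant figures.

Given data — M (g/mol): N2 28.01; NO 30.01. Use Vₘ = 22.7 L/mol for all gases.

2030 g

n(N2) = 948.0 / 28.01 = 33.85 mol
n(O2) = 1090 / 22.7 = 48.02 mol
n/ν for N2 = 33.85/1 = 33.85
n/ν for O2 = 48.02/1 = 48.02
Smallest n/ν is N2 → limiting reagent.
n(NO) = (2/1) × 33.85 = 67.70 mol
mass = 67.70 × 30.01 = 2032 g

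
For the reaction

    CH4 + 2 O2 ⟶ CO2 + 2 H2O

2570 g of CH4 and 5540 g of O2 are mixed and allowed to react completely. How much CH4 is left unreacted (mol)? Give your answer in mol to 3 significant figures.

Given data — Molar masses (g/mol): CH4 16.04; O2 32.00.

73.7 mol

n(CH4) = 2570 / 16.04 = 160.2 mol
n(O2) = 5540 / 32.00 = 173.1 mol
n/ν for CH4 = 160.2/1 = 160.2
n/ν for O2 = 173.1/2 = 86.55
Smallest n/ν is O2 → limiting reagent.
CH4 consumed = (1/2) × 173.1 = 86.55 mol
CH4 remaining = 160.2 − 86.55 = 73.65 mol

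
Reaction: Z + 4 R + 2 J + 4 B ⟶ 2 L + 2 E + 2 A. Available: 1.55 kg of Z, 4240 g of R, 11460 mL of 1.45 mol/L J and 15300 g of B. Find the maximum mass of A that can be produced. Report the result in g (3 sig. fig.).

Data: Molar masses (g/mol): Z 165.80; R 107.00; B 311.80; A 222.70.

n(Z) = 1.550×1000 / 165.80 = 9.349 mol
n(R) = 4240 / 107.00 = 39.63 mol
n(J) = 1.45 × 11460/1000 = 16.62 mol
n(B) = 15300 / 311.80 = 49.07 mol
n/ν → Z: 9.349, R: 9.908, J: 8.310, B: 12.27; J is limiting.
n(A) = (2/2) × 16.62 = 16.62 mol
mass = 16.62 × 222.70 = 3701 g

3700 g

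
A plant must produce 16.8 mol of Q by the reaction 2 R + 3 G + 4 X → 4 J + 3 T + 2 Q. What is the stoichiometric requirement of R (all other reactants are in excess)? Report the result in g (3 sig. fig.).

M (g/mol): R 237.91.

4000 g

n(Q) = 16.80 mol
n(R) = (2/2) × 16.80 = 16.80 mol
mass = 16.80 × 237.91 = 3997 g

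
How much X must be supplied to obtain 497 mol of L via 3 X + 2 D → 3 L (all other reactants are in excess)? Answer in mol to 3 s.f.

497 mol

n(L) = 497.0 mol
n(X) = (3/3) × 497.0 = 497.0 mol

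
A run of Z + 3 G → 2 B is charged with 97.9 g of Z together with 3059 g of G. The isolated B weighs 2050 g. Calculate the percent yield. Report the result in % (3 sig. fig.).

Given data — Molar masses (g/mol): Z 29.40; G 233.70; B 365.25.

n(Z) = 97.90 / 29.40 = 3.330 mol
n(G) = 3059 / 233.70 = 13.09 mol
n/ν for Z = 3.330/1 = 3.330
n/ν for G = 13.09/3 = 4.363
Smallest n/ν is Z → limiting reagent.
theoretical n(B) = (2/1) × 3.330 = 6.660 mol → 2433 g
% yield = 2050 / 2433 × 100 = 84.26 %

84.3 %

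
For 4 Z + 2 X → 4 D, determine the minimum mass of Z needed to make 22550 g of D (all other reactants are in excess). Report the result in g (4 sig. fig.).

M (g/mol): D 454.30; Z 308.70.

n(D) = 22550 / 454.30 = 49.64 mol
n(Z) = (4/4) × 49.64 = 49.64 mol
mass = 49.64 × 308.70 = 15320 g

15320 g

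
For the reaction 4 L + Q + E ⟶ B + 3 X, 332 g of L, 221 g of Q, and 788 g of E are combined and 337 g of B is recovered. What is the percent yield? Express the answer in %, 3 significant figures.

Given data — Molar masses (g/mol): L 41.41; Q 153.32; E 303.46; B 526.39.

44.4 %

n(L) = 332.0 / 41.41 = 8.017 mol
n(Q) = 221.0 / 153.32 = 1.441 mol
n(E) = 788.0 / 303.46 = 2.597 mol
n/ν → L: 2.004, Q: 1.441, E: 2.597; Q is limiting.
theoretical n(B) = (1/1) × 1.441 = 1.441 mol → 758.5 g
% yield = 337 / 758.5 × 100 = 44.43 %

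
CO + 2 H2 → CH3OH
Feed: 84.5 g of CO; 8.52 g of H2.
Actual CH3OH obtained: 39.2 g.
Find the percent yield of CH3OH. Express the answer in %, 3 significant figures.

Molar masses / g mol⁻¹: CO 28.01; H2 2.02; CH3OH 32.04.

58.0 %

n(CO) = 84.50 / 28.01 = 3.017 mol
n(H2) = 8.520 / 2.02 = 4.218 mol
n/ν for CO = 3.017/1 = 3.017
n/ν for H2 = 4.218/2 = 2.109
Smallest n/ν is H2 → limiting reagent.
theoretical n(CH3OH) = (1/2) × 4.218 = 2.109 mol → 67.57 g
% yield = 39.2 / 67.57 × 100 = 58.01 %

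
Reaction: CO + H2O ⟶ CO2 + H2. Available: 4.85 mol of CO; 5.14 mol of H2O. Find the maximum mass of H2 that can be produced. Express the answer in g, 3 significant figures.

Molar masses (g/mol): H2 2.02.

n(CO) = 4.850 mol
n(H2O) = 5.140 mol
n/ν → CO: 4.850, H2O: 5.140; CO is limiting.
n(H2) = (1/1) × 4.850 = 4.850 mol
mass = 4.850 × 2.02 = 9.797 g

9.80 g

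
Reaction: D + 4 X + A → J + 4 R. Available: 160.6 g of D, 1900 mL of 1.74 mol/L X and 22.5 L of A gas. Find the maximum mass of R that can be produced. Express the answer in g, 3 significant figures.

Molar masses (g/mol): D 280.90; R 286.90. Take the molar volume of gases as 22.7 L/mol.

n(D) = 160.6 / 280.90 = 0.5717 mol
n(X) = 1.74 × 1900/1000 = 3.306 mol
n(A) = 22.50 / 22.7 = 0.9912 mol
n/ν → D: 0.5717, X: 0.8265, A: 0.9912; D is limiting.
n(R) = (4/1) × 0.5717 = 2.287 mol
mass = 2.287 × 286.90 = 656.1 g

656 g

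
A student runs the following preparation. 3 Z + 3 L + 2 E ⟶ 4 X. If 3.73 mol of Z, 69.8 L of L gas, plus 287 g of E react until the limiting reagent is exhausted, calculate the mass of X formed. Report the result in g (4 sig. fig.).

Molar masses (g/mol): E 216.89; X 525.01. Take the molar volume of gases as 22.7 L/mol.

1389 g

n(Z) = 3.730 mol
n(L) = 69.80 / 22.7 = 3.075 mol
n(E) = 287.0 / 216.89 = 1.323 mol
n/ν → Z: 1.243, L: 1.025, E: 0.6615; E is limiting.
n(X) = (4/2) × 1.323 = 2.646 mol
mass = 2.646 × 525.01 = 1389 g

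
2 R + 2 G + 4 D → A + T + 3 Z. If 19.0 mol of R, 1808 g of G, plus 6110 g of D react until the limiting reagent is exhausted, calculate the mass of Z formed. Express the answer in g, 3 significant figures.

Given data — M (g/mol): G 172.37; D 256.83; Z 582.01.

9160 g

n(R) = 19.00 mol
n(G) = 1808 / 172.37 = 10.49 mol
n(D) = 6110 / 256.83 = 23.79 mol
n/ν for R = 19.00/2 = 9.500
n/ν for G = 10.49/2 = 5.245
n/ν for D = 23.79/4 = 5.948
Smallest n/ν is G → limiting reagent.
n(Z) = (3/2) × 10.49 = 15.74 mol
mass = 15.74 × 582.01 = 9161 g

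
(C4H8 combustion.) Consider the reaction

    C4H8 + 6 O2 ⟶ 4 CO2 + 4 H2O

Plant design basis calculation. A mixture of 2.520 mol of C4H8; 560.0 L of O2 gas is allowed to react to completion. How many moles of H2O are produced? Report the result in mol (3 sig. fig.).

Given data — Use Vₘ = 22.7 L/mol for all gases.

n(C4H8) = 2.520 mol
n(O2) = 560.0 / 22.7 = 24.67 mol
n/ν for C4H8 = 2.520/1 = 2.520
n/ν for O2 = 24.67/6 = 4.112
Smallest n/ν is C4H8 → limiting reagent.
n(H2O) = (4/1) × 2.520 = 10.08 mol

10.1 mol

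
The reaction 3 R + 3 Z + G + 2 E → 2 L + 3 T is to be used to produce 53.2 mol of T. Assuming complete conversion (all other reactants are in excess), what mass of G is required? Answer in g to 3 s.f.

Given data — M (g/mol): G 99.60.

n(T) = 53.20 mol
n(G) = (1/3) × 53.20 = 17.73 mol
mass = 17.73 × 99.60 = 1766 g

1770 g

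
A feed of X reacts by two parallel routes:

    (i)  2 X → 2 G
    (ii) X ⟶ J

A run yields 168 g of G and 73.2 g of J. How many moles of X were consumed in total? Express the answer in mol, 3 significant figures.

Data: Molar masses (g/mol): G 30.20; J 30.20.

7.99 mol

n(G) = 168 / 30.20 = 5.563 mol
n(J) = 73.2 / 30.20 = 2.424 mol
n(X) via (i) = (2/2)×5.563 = 5.563 mol
n(X) via (ii) = (1/1)×2.424 = 2.424 mol
total n(X) = 5.563 + 2.424 = 7.987 mol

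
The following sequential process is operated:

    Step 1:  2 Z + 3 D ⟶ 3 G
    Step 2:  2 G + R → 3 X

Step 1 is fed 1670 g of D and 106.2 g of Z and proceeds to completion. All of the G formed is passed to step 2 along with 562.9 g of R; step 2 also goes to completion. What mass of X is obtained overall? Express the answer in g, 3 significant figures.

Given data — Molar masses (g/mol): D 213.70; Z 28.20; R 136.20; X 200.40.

Step 1:
n(D) = 1670 / 213.70 = 7.815 mol
n(Z) = 106.2 / 28.20 = 3.766 mol
n/ν for D = 7.815/3 = 2.605
n/ν for Z = 3.766/2 = 1.883
Smallest n/ν is Z → limiting reagent.
n(G) produced = (3/2) × 3.766 = 5.649 mol
Step 2:
n(G) available = 5.649 mol
n(R) = 562.9 / 136.20 = 4.133 mol
n/ν for G = 5.649/2 = 2.825
n/ν for R = 4.133/1 = 4.133
Smallest n/ν is G → limiting reagent.
n(X) = (3/2) × 5.649 = 8.474 mol
mass = 8.474 × 200.40 = 1698 g

1700 g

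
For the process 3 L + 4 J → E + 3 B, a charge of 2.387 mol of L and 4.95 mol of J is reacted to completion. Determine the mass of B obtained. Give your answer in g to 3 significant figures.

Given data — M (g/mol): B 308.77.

n(L) = 2.387 mol
n(J) = 4.950 mol
n/ν for L = 2.387/3 = 0.7957
n/ν for J = 4.950/4 = 1.238
Smallest n/ν is L → limiting reagent.
n(B) = (3/3) × 2.387 = 2.387 mol
mass = 2.387 × 308.77 = 737.0 g

737 g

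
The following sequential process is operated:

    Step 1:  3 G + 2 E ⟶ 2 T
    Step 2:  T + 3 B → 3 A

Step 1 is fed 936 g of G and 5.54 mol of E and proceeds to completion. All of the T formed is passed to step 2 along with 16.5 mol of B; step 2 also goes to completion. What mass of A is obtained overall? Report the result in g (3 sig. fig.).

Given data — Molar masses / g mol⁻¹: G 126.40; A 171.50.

2540 g

Step 1:
n(G) = 936.0 / 126.40 = 7.405 mol
n(E) = 5.540 mol
n/ν for G = 7.405/3 = 2.468
n/ν for E = 5.540/2 = 2.770
Smallest n/ν is G → limiting reagent.
n(T) produced = (2/3) × 7.405 = 4.937 mol
Step 2:
n(T) available = 4.937 mol
n(B) = 16.50 mol
n/ν for T = 4.937/1 = 4.937
n/ν for B = 16.50/3 = 5.500
Smallest n/ν is T → limiting reagent.
n(A) = (3/1) × 4.937 = 14.81 mol
mass = 14.81 × 171.50 = 2540 g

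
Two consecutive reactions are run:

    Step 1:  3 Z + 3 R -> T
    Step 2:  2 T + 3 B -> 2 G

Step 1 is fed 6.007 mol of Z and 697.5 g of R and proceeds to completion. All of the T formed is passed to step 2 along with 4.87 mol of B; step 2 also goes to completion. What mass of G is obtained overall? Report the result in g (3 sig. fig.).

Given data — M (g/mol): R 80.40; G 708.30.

1420 g

Step 1:
n(Z) = 6.007 mol
n(R) = 697.5 / 80.40 = 8.675 mol
n/ν for Z = 6.007/3 = 2.002
n/ν for R = 8.675/3 = 2.892
Smallest n/ν is Z → limiting reagent.
n(T) produced = (1/3) × 6.007 = 2.002 mol
Step 2:
n(T) available = 2.002 mol
n(B) = 4.870 mol
n/ν for T = 2.002/2 = 1.001
n/ν for B = 4.870/3 = 1.623
Smallest n/ν is T → limiting reagent.
n(G) = (2/2) × 2.002 = 2.002 mol
mass = 2.002 × 708.30 = 1418 g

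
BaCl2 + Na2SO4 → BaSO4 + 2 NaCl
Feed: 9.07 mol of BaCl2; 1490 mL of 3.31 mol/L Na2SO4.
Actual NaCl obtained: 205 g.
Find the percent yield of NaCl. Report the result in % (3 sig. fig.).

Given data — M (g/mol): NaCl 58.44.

n(BaCl2) = 9.070 mol
n(Na2SO4) = 3.31 × 1490/1000 = 4.932 mol
n/ν for BaCl2 = 9.070/1 = 9.070
n/ν for Na2SO4 = 4.932/1 = 4.932
Smallest n/ν is Na2SO4 → limiting reagent.
theoretical n(NaCl) = (2/1) × 4.932 = 9.864 mol → 576.5 g
% yield = 205 / 576.5 × 100 = 35.56 %

35.6 %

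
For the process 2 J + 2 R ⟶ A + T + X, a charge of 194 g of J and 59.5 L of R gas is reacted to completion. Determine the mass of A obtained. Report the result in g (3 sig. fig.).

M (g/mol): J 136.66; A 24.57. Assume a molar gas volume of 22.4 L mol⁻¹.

n(J) = 194.0 / 136.66 = 1.420 mol
n(R) = 59.50 / 22.4 = 2.656 mol
n/ν → J: 0.7100, R: 1.328; J is limiting.
n(A) = (1/2) × 1.420 = 0.7100 mol
mass = 0.7100 × 24.57 = 17.44 g

17.4 g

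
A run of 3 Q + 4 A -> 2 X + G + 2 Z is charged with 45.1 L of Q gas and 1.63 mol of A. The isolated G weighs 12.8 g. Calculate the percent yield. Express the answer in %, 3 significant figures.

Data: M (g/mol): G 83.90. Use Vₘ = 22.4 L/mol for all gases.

37.4 %

n(Q) = 45.10 / 22.4 = 2.013 mol
n(A) = 1.630 mol
n/ν for Q = 2.013/3 = 0.6710
n/ν for A = 1.630/4 = 0.4075
Smallest n/ν is A → limiting reagent.
theoretical n(G) = (1/4) × 1.630 = 0.4075 mol → 34.19 g
% yield = 12.8 / 34.19 × 100 = 37.44 %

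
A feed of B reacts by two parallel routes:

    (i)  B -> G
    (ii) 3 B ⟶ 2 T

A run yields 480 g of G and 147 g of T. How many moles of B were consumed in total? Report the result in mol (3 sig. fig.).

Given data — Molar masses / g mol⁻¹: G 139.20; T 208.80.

4.50 mol

n(G) = 480 / 139.20 = 3.448 mol
n(T) = 147 / 208.80 = 0.7040 mol
n(B) via (i) = (1/1)×3.448 = 3.448 mol
n(B) via (ii) = (3/2)×0.7040 = 1.056 mol
total n(B) = 3.448 + 1.056 = 4.504 mol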